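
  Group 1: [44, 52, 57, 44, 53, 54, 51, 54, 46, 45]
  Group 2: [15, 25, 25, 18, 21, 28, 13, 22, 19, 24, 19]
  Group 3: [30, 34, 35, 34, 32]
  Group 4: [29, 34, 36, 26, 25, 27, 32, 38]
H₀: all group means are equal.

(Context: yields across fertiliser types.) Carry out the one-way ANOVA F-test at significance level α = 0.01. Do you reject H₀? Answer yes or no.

reject H₀: yes

Group means [50.00, 20.82, 33.00, 30.88], grand mean 33.559
SSB = Σnᵢ(x̄ᵢ−x̄)² = 4547.871; SSW = ΣΣ(x−x̄ᵢ)² = 596.511
MSB = 4547.871/3 = 1515.9570; MSW = 596.511/30 = 19.8837
F = MSB/MSW = 76.2411
df = (3, 30)
p-value (upper-tail) = 0.00000
At α=0.01: p < α → reject H₀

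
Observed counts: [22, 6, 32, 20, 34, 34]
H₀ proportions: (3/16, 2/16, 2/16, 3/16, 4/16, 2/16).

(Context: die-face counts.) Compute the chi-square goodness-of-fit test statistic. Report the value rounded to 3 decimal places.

test statistic = 34.883

n = 148; E_i = n·p_i = [27.75, 18.50, 18.50, 27.75, 37.00, 18.50]
χ² = (22−27.75)²/27.75 + (6−18.50)²/18.50 + (32−18.50)²/18.50 + (20−27.75)²/27.75 + (34−37.00)²/37.00 + (34−18.50)²/18.50 = 34.8829
df = 5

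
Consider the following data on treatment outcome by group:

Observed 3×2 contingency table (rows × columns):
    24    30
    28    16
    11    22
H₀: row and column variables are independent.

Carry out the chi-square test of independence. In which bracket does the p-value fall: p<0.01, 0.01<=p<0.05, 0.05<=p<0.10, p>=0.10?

Row totals [54, 44, 33], col totals [63, 68], n=131
χ² = (24−25.97)²/25.97 + (30−28.03)²/28.03 + (28−21.16)²/21.16 + (16−22.84)²/22.84 + (11−15.87)²/15.87 + (22−17.13)²/17.13 = 7.4260
df = 2
p-value (upper-tail) = 0.02440
→ bracket: 0.01<=p<0.05

p-value bracket: 0.01<=p<0.05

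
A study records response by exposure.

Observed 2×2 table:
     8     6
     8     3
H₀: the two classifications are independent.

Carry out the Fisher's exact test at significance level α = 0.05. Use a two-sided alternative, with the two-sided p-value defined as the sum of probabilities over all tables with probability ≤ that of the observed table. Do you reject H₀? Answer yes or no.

Margins: r₁=14, r₂=11, c₁=16, c₂=9, n=25
p_obs = C(14,8)·C(11,8)/C(25,16); sum pmf over tables with pmf ≤ p_obs
p-value (two-sided) = 0.67662
At α=0.05: p ≥ α → fail to reject H₀

reject H₀: no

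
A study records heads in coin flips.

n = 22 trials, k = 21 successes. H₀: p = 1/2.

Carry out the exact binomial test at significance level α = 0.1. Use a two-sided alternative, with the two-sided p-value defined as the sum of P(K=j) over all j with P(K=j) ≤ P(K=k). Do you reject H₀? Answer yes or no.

reject H₀: yes

Exact binomial: n=22, k=21, p₀=1/2=0.5000
P(X=j) = C(n,j)·p₀^j·(1−p₀)^(n−j); p = Σ P(X=j) over j with P(X=j) ≤ P(X=21)
p-value (two-sided) = 0.00001
At α=0.1: p < α → reject H₀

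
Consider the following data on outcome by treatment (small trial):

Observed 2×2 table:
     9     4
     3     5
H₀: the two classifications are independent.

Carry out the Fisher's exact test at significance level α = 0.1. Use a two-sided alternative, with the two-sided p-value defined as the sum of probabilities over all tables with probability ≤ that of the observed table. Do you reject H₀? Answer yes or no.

reject H₀: no

Margins: r₁=13, r₂=8, c₁=12, c₂=9, n=21
p_obs = C(13,9)·C(8,3)/C(21,12); sum pmf over tables with pmf ≤ p_obs
p-value (two-sided) = 0.20310
At α=0.1: p ≥ α → fail to reject H₀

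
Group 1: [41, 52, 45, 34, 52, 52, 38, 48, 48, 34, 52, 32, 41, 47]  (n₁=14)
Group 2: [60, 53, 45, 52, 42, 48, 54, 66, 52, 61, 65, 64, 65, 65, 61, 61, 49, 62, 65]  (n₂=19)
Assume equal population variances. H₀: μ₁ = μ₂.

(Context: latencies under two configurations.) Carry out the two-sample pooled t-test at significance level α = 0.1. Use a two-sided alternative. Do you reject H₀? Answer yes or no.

reject H₀: yes

x̄₁=44.000, s₁=7.317, n₁=14
x̄₂=57.368, s₂=7.654, n₂=19
s_p² = [13·7.317² + 18·7.654²]/31 = 56.4652
SE = √(s_p²·(1/14+1/19)) = 2.6467
t = (44.000−57.368)/2.6467 = -5.0510
df = 31
p-value (two-sided) = 0.00002
At α=0.1: p < α → reject H₀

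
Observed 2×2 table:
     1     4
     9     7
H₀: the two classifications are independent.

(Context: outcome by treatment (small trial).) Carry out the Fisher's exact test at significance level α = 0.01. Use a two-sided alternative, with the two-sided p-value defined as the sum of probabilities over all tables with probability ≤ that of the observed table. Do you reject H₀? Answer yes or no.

Margins: r₁=5, r₂=16, c₁=10, c₂=11, n=21
p_obs = C(5,1)·C(16,9)/C(21,10); sum pmf over tables with pmf ≤ p_obs
p-value (two-sided) = 0.31078
At α=0.01: p ≥ α → fail to reject H₀

reject H₀: no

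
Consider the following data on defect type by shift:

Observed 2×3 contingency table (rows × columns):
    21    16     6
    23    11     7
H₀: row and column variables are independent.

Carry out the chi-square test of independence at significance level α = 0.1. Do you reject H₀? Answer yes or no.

Row totals [43, 41], col totals [44, 27, 13], n=84
χ² = (21−22.52)²/22.52 + (16−13.82)²/13.82 + (6−6.65)²/6.65 + (23−21.48)²/21.48 + (11−13.18)²/13.18 + (7−6.35)²/6.35 = 1.0467
df = 2
p-value (upper-tail) = 0.59252
At α=0.1: p ≥ α → fail to reject H₀

reject H₀: no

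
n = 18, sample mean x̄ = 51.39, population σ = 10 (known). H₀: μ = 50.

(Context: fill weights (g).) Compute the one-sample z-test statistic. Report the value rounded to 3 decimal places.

SE = σ/√n = 10/√18 = 2.3570
z = (x̄−μ₀)/SE = (51.39−50)/2.3570 = 0.5897

test statistic = 0.590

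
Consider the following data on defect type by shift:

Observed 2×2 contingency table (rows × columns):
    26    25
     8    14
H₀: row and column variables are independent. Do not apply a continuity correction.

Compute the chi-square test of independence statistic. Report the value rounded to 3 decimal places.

test statistic = 1.320

Row totals [51, 22], col totals [34, 39], n=73
χ² = (26−23.75)²/23.75 + (25−27.25)²/27.25 + (8−10.25)²/10.25 + (14−11.75)²/11.75 = 1.3197
df = 1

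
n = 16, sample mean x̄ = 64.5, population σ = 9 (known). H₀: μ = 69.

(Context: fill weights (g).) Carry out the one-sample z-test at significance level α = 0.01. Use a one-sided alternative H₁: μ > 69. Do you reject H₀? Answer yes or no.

reject H₀: no

SE = σ/√n = 9/√16 = 2.2500
z = (x̄−μ₀)/SE = (64.5−69)/2.2500 = -2.0000
p-value (one-sided, H₁ greater) = 0.97725
At α=0.01: p ≥ α → fail to reject H₀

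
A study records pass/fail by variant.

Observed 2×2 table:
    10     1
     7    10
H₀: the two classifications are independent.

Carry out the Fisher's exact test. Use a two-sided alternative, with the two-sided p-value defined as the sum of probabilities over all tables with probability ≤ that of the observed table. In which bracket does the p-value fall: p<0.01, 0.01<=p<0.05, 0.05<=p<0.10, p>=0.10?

Margins: r₁=11, r₂=17, c₁=17, c₂=11, n=28
p_obs = C(11,10)·C(17,7)/C(28,17); sum pmf over tables with pmf ≤ p_obs
p-value (two-sided) = 0.01612
→ bracket: 0.01<=p<0.05

p-value bracket: 0.01<=p<0.05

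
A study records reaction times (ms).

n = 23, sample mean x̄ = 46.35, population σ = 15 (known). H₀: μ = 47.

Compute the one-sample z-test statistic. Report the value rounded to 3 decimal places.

SE = σ/√n = 15/√23 = 3.1277
z = (x̄−μ₀)/SE = (46.35−47)/3.1277 = -0.2078

test statistic = -0.208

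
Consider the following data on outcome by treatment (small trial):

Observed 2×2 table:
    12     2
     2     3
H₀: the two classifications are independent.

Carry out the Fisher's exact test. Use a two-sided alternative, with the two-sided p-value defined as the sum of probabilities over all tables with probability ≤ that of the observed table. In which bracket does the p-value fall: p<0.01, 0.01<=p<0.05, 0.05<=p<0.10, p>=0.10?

p-value bracket: 0.05<=p<0.10

Margins: r₁=14, r₂=5, c₁=14, c₂=5, n=19
p_obs = C(14,12)·C(5,2)/C(19,14); sum pmf over tables with pmf ≤ p_obs
p-value (two-sided) = 0.08437
→ bracket: 0.05<=p<0.10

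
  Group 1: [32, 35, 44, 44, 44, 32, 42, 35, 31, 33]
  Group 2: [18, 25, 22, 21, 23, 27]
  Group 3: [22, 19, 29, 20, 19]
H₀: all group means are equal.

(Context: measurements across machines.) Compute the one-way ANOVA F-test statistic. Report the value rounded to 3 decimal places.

Group means [37.20, 22.67, 21.80], grand mean 29.381
SSB = Σnᵢ(x̄ᵢ−x̄)² = 1169.219; SSW = ΣΣ(x−x̄ᵢ)² = 401.733
MSB = 1169.219/2 = 584.6095; MSW = 401.733/18 = 22.3185
F = MSB/MSW = 26.1939
df = (2, 18)

test statistic = 26.194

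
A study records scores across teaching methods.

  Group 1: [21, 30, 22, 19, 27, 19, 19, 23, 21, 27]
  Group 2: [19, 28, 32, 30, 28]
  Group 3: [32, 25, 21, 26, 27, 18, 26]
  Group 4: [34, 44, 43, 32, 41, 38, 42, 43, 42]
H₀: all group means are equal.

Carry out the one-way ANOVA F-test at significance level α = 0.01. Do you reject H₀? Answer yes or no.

reject H₀: yes

Group means [22.80, 27.40, 25.00, 39.89], grand mean 29.000
SSB = Σnᵢ(x̄ᵢ−x̄)² = 1576.311; SSW = ΣΣ(x−x̄ᵢ)² = 503.689
MSB = 1576.311/3 = 525.4370; MSW = 503.689/27 = 18.6551
F = MSB/MSW = 28.1658
df = (3, 27)
p-value (upper-tail) = 0.00000
At α=0.01: p < α → reject H₀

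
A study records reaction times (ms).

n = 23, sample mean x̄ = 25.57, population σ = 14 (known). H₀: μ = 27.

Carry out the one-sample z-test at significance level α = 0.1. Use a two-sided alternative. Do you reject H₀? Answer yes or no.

SE = σ/√n = 14/√23 = 2.9192
z = (x̄−μ₀)/SE = (25.57−27)/2.9192 = -0.4899
p-value (two-sided) = 0.62423
At α=0.1: p ≥ α → fail to reject H₀

reject H₀: no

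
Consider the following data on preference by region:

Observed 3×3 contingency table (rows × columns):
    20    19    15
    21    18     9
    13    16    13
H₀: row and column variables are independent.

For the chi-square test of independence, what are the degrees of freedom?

df = (r−1)(c−1) = (3−1)·(3−1) = 4

degrees of freedom = 4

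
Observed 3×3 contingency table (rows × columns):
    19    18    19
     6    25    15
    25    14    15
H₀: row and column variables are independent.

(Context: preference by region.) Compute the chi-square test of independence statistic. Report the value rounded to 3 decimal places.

test statistic = 14.980

Row totals [56, 46, 54], col totals [50, 57, 49], n=156
χ² = (19−17.95)²/17.95 + (18−20.46)²/20.46 + (19−17.59)²/17.59 + (6−14.74)²/14.74 + (25−16.81)²/16.81 + (15−14.45)²/14.45 + (25−17.31)²/17.31 + (14−19.73)²/19.73 + (15−16.96)²/16.96 = 14.9803
df = 4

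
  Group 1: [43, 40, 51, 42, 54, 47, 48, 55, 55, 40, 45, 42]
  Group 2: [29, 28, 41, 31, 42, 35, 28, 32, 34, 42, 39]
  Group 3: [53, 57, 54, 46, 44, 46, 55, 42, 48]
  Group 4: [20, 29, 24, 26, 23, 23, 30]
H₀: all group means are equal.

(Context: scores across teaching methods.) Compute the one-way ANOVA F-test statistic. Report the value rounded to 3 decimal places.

test statistic = 38.804

Group means [46.83, 34.64, 49.44, 25.00], grand mean 40.077
SSB = Σnᵢ(x̄ᵢ−x̄)² = 3254.335; SSW = ΣΣ(x−x̄ᵢ)² = 978.434
MSB = 3254.335/3 = 1084.7783; MSW = 978.434/35 = 27.9553
F = MSB/MSW = 38.8041
df = (3, 35)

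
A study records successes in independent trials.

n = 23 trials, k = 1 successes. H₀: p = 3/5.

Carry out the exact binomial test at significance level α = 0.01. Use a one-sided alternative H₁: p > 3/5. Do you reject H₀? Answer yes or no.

reject H₀: no

Exact binomial: n=23, k=1, p₀=3/5=0.6000
P(X≥1) from Σ C(n,i)·p₀^i·(1−p₀)^(n−i)
p-value (one-sided, H₁ greater) = 1.00000
At α=0.01: p ≥ α → fail to reject H₀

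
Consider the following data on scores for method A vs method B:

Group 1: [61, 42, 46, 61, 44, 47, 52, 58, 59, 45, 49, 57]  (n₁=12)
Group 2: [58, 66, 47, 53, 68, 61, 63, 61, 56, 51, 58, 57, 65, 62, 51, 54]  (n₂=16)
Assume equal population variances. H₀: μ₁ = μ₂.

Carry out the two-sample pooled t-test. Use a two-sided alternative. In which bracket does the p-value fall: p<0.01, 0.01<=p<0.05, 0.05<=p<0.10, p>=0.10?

p-value bracket: 0.01<=p<0.05

x̄₁=51.750, s₁=7.098, n₁=12
x̄₂=58.188, s₂=5.980, n₂=16
s_p² = [11·7.098² + 15·5.980²]/26 = 41.9495
SE = √(s_p²·(1/12+1/16)) = 2.4734
t = (51.750−58.188)/2.4734 = -2.6027
df = 26
p-value (two-sided) = 0.01508
→ bracket: 0.01<=p<0.05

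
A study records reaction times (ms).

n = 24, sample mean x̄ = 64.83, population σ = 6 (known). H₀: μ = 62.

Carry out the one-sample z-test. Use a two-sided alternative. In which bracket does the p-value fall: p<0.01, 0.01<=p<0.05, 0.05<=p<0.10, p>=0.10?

p-value bracket: 0.01<=p<0.05

SE = σ/√n = 6/√24 = 1.2247
z = (x̄−μ₀)/SE = (64.83−62)/1.2247 = 2.3107
p-value (two-sided) = 0.02085
→ bracket: 0.01<=p<0.05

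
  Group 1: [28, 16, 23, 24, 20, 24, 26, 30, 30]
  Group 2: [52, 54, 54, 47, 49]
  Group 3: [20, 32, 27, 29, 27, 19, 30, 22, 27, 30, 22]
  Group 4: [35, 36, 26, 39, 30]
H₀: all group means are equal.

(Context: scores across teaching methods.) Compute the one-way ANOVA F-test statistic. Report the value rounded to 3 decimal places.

test statistic = 46.029

Group means [24.56, 51.20, 25.91, 33.20], grand mean 30.933
SSB = Σnᵢ(x̄ᵢ−x̄)² = 2723.135; SSW = ΣΣ(x−x̄ᵢ)² = 512.731
MSB = 2723.135/3 = 907.7118; MSW = 512.731/26 = 19.7204
F = MSB/MSW = 46.0290
df = (3, 26)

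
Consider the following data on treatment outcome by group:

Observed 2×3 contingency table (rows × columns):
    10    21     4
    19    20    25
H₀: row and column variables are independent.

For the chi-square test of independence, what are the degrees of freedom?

df = (r−1)(c−1) = (2−1)·(3−1) = 2

degrees of freedom = 2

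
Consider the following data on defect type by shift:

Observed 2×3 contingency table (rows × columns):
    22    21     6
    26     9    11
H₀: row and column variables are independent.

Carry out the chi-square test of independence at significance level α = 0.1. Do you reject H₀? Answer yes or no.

Row totals [49, 46], col totals [48, 30, 17], n=95
χ² = (22−24.76)²/24.76 + (21−15.47)²/15.47 + (6−8.77)²/8.77 + (26−23.24)²/23.24 + (9−14.53)²/14.53 + (11−8.23)²/8.23 = 6.5157
df = 2
p-value (upper-tail) = 0.03847
At α=0.1: p < α → reject H₀

reject H₀: yes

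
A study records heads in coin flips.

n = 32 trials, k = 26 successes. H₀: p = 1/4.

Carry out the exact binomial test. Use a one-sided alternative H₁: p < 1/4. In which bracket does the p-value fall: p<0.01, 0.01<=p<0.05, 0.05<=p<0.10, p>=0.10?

p-value bracket: p>=0.10

Exact binomial: n=32, k=26, p₀=1/4=0.2500
P(X≤26) from Σ C(n,i)·p₀^i·(1−p₀)^(n−i)
p-value (one-sided, H₁ less) = 1.00000
→ bracket: p>=0.10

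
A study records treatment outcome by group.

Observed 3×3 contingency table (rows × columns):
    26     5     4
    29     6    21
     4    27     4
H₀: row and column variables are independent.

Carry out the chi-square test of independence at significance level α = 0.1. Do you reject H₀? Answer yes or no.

Row totals [35, 56, 35], col totals [59, 38, 29], n=126
χ² = (26−16.39)²/16.39 + (5−10.56)²/10.56 + (4−8.06)²/8.06 + (29−26.22)²/26.22 + (6−16.89)²/16.89 + (21−12.89)²/12.89 + (4−16.39)²/16.39 + (27−10.56)²/10.56 + (4−8.06)²/8.06 = 60.0469
df = 4
p-value (upper-tail) = 0.00000
At α=0.1: p < α → reject H₀

reject H₀: yes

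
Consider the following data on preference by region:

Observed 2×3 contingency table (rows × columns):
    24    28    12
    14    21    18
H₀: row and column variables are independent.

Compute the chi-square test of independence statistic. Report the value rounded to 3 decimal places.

Row totals [64, 53], col totals [38, 49, 30], n=117
χ² = (24−20.79)²/20.79 + (28−26.80)²/26.80 + (12−16.41)²/16.41 + (14−17.21)²/17.21 + (21−22.20)²/22.20 + (18−13.59)²/13.59 = 3.8313
df = 2

test statistic = 3.831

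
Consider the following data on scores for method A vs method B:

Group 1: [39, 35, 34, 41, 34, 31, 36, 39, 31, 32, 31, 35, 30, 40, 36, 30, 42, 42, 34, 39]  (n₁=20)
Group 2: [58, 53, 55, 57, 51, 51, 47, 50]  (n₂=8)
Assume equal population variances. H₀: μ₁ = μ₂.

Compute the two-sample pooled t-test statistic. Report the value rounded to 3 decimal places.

test statistic = -10.348

x̄₁=35.550, s₁=4.058, n₁=20
x̄₂=52.750, s₂=3.732, n₂=8
s_p² = [19·4.058² + 7·3.732²]/26 = 15.7865
SE = √(s_p²·(1/20+1/8)) = 1.6621
t = (35.550−52.750)/1.6621 = -10.3482
df = 26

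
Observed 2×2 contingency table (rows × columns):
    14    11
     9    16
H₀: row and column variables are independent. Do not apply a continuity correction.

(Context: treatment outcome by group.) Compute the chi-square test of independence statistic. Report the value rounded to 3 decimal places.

Row totals [25, 25], col totals [23, 27], n=50
χ² = (14−11.50)²/11.50 + (11−13.50)²/13.50 + (9−11.50)²/11.50 + (16−13.50)²/13.50 = 2.0129
df = 1

test statistic = 2.013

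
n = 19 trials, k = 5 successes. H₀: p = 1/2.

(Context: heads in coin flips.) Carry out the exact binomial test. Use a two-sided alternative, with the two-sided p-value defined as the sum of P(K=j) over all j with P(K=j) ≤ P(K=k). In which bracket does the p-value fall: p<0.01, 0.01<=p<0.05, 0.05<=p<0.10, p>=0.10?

p-value bracket: 0.05<=p<0.10

Exact binomial: n=19, k=5, p₀=1/2=0.5000
P(X=j) = C(n,j)·p₀^j·(1−p₀)^(n−j); p = Σ P(X=j) over j with P(X=j) ≤ P(X=5)
p-value (two-sided) = 0.06357
→ bracket: 0.05<=p<0.10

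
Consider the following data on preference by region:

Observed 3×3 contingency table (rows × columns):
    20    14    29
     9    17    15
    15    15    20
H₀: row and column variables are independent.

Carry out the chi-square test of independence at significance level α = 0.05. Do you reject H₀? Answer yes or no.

reject H₀: no

Row totals [63, 41, 50], col totals [44, 46, 64], n=154
χ² = (20−18.00)²/18.00 + (14−18.82)²/18.82 + (29−26.18)²/26.18 + (9−11.71)²/11.71 + (17−12.25)²/12.25 + (15−17.04)²/17.04 + (15−14.29)²/14.29 + (15−14.94)²/14.94 + (20−20.78)²/20.78 = 4.5422
df = 4
p-value (upper-tail) = 0.33758
At α=0.05: p ≥ α → fail to reject H₀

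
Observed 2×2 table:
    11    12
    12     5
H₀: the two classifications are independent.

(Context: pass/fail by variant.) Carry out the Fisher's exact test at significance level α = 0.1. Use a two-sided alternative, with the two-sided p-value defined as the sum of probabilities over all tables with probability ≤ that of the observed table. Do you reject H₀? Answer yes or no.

Margins: r₁=23, r₂=17, c₁=23, c₂=17, n=40
p_obs = C(23,11)·C(17,12)/C(40,23); sum pmf over tables with pmf ≤ p_obs
p-value (two-sided) = 0.20245
At α=0.1: p ≥ α → fail to reject H₀

reject H₀: no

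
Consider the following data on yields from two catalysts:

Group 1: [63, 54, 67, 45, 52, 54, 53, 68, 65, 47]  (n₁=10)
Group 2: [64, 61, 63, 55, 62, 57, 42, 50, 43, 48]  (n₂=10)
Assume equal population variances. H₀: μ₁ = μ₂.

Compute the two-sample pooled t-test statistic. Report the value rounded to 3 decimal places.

test statistic = 0.619

x̄₁=56.800, s₁=8.324, n₁=10
x̄₂=54.500, s₂=8.290, n₂=10
s_p² = [9·8.324² + 9·8.290²]/18 = 69.0056
SE = √(s_p²·(1/10+1/10)) = 3.7150
t = (56.800−54.500)/3.7150 = 0.6191
df = 18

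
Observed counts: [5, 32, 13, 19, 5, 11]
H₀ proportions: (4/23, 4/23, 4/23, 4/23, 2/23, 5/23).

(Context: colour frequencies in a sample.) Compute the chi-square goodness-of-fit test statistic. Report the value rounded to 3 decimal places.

n = 85; E_i = n·p_i = [14.78, 14.78, 14.78, 14.78, 7.39, 18.48]
χ² = (5−14.78)²/14.78 + (32−14.78)²/14.78 + (13−14.78)²/14.78 + (19−14.78)²/14.78 + (5−7.39)²/7.39 + (11−18.48)²/18.48 = 31.7453
df = 5

test statistic = 31.745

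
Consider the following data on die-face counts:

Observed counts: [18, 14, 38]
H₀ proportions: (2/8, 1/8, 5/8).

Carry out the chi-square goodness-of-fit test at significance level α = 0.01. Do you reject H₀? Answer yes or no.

reject H₀: no

n = 70; E_i = n·p_i = [17.50, 8.75, 43.75]
χ² = (18−17.50)²/17.50 + (14−8.75)²/8.75 + (38−43.75)²/43.75 = 3.9200
df = 2
p-value (upper-tail) = 0.14086
At α=0.01: p ≥ α → fail to reject H₀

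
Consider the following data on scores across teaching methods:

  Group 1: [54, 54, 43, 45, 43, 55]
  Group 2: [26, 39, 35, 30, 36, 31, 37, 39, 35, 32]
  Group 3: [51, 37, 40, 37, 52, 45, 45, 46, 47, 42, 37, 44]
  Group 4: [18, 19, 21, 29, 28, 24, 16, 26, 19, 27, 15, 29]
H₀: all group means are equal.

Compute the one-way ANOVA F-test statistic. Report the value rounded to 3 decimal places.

test statistic = 50.886

Group means [49.00, 34.00, 43.58, 22.58], grand mean 35.700
SSB = Σnᵢ(x̄ᵢ−x̄)² = 3900.567; SSW = ΣΣ(x−x̄ᵢ)² = 919.833
MSB = 3900.567/3 = 1300.1889; MSW = 919.833/36 = 25.5509
F = MSB/MSW = 50.8862
df = (3, 36)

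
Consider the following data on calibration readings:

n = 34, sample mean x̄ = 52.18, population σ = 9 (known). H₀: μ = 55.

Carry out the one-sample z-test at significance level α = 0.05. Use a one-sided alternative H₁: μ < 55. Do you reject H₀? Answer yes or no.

SE = σ/√n = 9/√34 = 1.5435
z = (x̄−μ₀)/SE = (52.18−55)/1.5435 = -1.8270
p-value (one-sided, H₁ less) = 0.03385
At α=0.05: p < α → reject H₀

reject H₀: yes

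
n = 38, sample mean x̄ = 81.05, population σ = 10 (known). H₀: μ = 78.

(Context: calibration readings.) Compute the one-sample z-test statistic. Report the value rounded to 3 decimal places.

SE = σ/√n = 10/√38 = 1.6222
z = (x̄−μ₀)/SE = (81.05−78)/1.6222 = 1.8801

test statistic = 1.880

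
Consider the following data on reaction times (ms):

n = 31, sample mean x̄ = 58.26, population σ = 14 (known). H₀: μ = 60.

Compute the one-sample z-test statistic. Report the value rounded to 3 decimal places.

test statistic = -0.692

SE = σ/√n = 14/√31 = 2.5145
z = (x̄−μ₀)/SE = (58.26−60)/2.5145 = -0.6920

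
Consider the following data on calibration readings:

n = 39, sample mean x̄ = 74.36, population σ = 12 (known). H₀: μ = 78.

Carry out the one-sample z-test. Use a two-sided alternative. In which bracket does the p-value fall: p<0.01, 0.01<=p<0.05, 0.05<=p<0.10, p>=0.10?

p-value bracket: 0.05<=p<0.10

SE = σ/√n = 12/√39 = 1.9215
z = (x̄−μ₀)/SE = (74.36−78)/1.9215 = -1.8943
p-value (two-sided) = 0.05818
→ bracket: 0.05<=p<0.10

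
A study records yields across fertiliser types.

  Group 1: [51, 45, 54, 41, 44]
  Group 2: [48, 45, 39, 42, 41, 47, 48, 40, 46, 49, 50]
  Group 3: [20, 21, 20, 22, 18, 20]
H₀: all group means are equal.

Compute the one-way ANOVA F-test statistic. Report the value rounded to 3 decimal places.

test statistic = 98.956

Group means [47.00, 45.00, 20.17], grand mean 38.682
SSB = Σnᵢ(x̄ᵢ−x̄)² = 2841.939; SSW = ΣΣ(x−x̄ᵢ)² = 272.833
MSB = 2841.939/2 = 1420.9697; MSW = 272.833/19 = 14.3596
F = MSB/MSW = 98.9557
df = (2, 19)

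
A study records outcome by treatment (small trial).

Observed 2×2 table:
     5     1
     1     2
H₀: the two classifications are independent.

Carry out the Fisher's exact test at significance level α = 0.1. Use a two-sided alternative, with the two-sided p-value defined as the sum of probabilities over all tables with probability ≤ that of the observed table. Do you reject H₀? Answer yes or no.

reject H₀: no

Margins: r₁=6, r₂=3, c₁=6, c₂=3, n=9
p_obs = C(6,5)·C(3,1)/C(9,6); sum pmf over tables with pmf ≤ p_obs
p-value (two-sided) = 0.22619
At α=0.1: p ≥ α → fail to reject H₀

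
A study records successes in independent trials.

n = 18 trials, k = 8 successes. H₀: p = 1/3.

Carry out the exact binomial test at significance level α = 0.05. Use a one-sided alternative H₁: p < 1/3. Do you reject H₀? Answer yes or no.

reject H₀: no

Exact binomial: n=18, k=8, p₀=1/3=0.3333
P(X≤8) from Σ C(n,i)·p₀^i·(1−p₀)^(n−i)
p-value (one-sided, H₁ less) = 0.89240
At α=0.05: p ≥ α → fail to reject H₀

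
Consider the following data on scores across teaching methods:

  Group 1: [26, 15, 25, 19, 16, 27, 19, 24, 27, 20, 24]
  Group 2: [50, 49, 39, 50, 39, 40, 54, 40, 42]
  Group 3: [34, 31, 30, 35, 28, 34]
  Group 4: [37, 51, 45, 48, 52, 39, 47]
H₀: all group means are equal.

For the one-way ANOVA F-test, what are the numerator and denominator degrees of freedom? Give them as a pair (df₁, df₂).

degrees of freedom = [3, 29]

k = 4 groups, N = 33 total
df = (k−1, N−k) = (4−1, 33−4) = (3, 29)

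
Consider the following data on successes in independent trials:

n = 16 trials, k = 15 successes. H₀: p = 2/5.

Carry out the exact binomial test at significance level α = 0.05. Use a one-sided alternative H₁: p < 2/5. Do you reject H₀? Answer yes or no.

Exact binomial: n=16, k=15, p₀=2/5=0.4000
P(X≤15) from Σ C(n,i)·p₀^i·(1−p₀)^(n−i)
p-value (one-sided, H₁ less) = 1.00000
At α=0.05: p ≥ α → fail to reject H₀

reject H₀: no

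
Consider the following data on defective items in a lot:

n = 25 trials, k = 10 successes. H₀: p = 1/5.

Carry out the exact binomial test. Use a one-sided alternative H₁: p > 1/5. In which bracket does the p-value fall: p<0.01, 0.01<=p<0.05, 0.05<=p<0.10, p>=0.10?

Exact binomial: n=25, k=10, p₀=1/5=0.2000
P(X≥10) from Σ C(n,i)·p₀^i·(1−p₀)^(n−i)
p-value (one-sided, H₁ greater) = 0.01733
→ bracket: 0.01<=p<0.05

p-value bracket: 0.01<=p<0.05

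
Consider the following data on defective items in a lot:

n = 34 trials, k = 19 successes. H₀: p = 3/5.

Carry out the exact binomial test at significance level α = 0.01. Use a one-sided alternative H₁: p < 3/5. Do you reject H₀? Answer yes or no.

reject H₀: no

Exact binomial: n=34, k=19, p₀=3/5=0.6000
P(X≤19) from Σ C(n,i)·p₀^i·(1−p₀)^(n−i)
p-value (one-sided, H₁ less) = 0.37260
At α=0.01: p ≥ α → fail to reject H₀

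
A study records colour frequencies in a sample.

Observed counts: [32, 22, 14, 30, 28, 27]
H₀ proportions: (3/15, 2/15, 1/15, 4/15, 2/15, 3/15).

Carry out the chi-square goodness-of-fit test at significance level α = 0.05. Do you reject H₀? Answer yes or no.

reject H₀: no

n = 153; E_i = n·p_i = [30.60, 20.40, 10.20, 40.80, 20.40, 30.60]
χ² = (32−30.60)²/30.60 + (22−20.40)²/20.40 + (14−10.20)²/10.20 + (30−40.80)²/40.80 + (28−20.40)²/20.40 + (27−30.60)²/30.60 = 7.7190
df = 5
p-value (upper-tail) = 0.17242
At α=0.05: p ≥ α → fail to reject H₀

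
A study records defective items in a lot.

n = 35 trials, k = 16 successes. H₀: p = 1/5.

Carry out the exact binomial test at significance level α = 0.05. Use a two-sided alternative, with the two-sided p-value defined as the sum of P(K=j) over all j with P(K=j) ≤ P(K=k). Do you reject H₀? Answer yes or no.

Exact binomial: n=35, k=16, p₀=1/5=0.2000
P(X=j) = C(n,j)·p₀^j·(1−p₀)^(n−j); p = Σ P(X=j) over j with P(X=j) ≤ P(X=16)
p-value (two-sided) = 0.00052
At α=0.05: p < α → reject H₀

reject H₀: yes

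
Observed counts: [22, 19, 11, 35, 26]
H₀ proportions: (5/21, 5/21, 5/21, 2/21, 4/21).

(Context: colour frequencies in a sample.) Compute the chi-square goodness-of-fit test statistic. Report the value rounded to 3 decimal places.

test statistic = 68.139

n = 113; E_i = n·p_i = [26.90, 26.90, 26.90, 10.76, 21.52]
χ² = (22−26.90)²/26.90 + (19−26.90)²/26.90 + (11−26.90)²/26.90 + (35−10.76)²/10.76 + (26−21.52)²/21.52 = 68.1389
df = 4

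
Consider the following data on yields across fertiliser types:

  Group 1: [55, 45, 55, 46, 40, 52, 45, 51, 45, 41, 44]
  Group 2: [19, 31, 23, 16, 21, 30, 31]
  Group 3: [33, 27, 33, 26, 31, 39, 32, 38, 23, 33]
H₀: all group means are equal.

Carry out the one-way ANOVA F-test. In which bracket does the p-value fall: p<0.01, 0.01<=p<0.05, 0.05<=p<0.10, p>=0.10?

Group means [47.18, 24.43, 31.50], grand mean 35.893
SSB = Σnᵢ(x̄ᵢ−x̄)² = 2514.828; SSW = ΣΣ(x−x̄ᵢ)² = 735.851
MSB = 2514.828/2 = 1257.4140; MSW = 735.851/25 = 29.4340
F = MSB/MSW = 42.7197
df = (2, 25)
p-value (upper-tail) = 0.00000
→ bracket: p<0.01

p-value bracket: p<0.01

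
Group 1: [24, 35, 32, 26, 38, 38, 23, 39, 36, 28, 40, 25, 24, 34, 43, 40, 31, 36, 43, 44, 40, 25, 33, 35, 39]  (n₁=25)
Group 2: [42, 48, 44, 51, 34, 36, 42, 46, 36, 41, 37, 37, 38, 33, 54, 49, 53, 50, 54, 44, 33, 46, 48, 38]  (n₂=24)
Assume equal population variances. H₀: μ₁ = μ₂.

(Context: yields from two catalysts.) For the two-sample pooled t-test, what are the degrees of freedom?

df = n₁ + n₂ − 2 = 25 + 24 − 2 = 47

degrees of freedom = 47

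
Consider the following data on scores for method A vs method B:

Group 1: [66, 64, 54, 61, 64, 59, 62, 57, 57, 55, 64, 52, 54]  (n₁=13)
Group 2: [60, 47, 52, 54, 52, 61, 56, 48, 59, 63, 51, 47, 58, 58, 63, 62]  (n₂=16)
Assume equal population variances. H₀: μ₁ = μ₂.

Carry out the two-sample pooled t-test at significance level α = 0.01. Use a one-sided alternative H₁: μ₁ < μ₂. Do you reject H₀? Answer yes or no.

reject H₀: no

x̄₁=59.154, s₁=4.652, n₁=13
x̄₂=55.688, s₂=5.642, n₂=16
s_p² = [12·4.652² + 15·5.642²]/27 = 27.3011
SE = √(s_p²·(1/13+1/16)) = 1.9510
t = (59.154−55.688)/1.9510 = 1.7767
df = 27
p-value (one-sided, H₁ less) = 0.95656
At α=0.01: p ≥ α → fail to reject H₀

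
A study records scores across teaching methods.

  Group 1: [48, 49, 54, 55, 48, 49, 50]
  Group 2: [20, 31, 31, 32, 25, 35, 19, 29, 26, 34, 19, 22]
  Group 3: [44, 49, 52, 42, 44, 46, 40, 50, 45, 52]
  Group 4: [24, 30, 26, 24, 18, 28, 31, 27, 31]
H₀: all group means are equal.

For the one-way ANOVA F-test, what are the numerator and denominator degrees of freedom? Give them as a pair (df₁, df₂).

degrees of freedom = [3, 34]

k = 4 groups, N = 38 total
df = (k−1, N−k) = (4−1, 38−4) = (3, 34)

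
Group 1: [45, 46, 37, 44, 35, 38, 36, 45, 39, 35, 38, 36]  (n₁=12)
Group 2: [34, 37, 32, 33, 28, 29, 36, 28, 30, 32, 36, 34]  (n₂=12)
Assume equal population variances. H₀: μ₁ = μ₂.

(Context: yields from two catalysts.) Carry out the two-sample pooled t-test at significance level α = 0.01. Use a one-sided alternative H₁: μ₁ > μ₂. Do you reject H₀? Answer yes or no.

x̄₁=39.500, s₁=4.253, n₁=12
x̄₂=32.417, s₂=3.147, n₂=12
s_p² = [11·4.253² + 11·3.147²]/22 = 13.9962
SE = √(s_p²·(1/12+1/12)) = 1.5273
t = (39.500−32.417)/1.5273 = 4.6378
df = 22
p-value (one-sided, H₁ greater) = 0.00006
At α=0.01: p < α → reject H₀

reject H₀: yes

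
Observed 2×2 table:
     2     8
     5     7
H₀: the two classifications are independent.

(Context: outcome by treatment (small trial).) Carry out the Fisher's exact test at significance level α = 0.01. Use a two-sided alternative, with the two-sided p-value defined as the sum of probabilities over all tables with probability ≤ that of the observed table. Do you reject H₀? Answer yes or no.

reject H₀: no

Margins: r₁=10, r₂=12, c₁=7, c₂=15, n=22
p_obs = C(10,2)·C(12,5)/C(22,7); sum pmf over tables with pmf ≤ p_obs
p-value (two-sided) = 0.38080
At α=0.01: p ≥ α → fail to reject H₀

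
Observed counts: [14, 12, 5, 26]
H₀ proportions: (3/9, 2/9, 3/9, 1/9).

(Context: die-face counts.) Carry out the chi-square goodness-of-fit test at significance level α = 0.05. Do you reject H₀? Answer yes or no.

n = 57; E_i = n·p_i = [19.00, 12.67, 19.00, 6.33]
χ² = (14−19.00)²/19.00 + (12−12.67)²/12.67 + (5−19.00)²/19.00 + (26−6.33)²/6.33 = 72.7368
df = 3
p-value (upper-tail) = 0.00000
At α=0.05: p < α → reject H₀

reject H₀: yes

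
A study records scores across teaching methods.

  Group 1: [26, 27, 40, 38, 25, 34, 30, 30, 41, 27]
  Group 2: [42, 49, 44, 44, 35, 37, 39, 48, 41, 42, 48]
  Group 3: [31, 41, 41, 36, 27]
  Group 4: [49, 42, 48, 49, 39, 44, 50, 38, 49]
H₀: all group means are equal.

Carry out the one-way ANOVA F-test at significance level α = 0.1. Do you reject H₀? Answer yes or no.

Group means [31.80, 42.64, 35.20, 45.33], grand mean 39.171
SSB = Σnᵢ(x̄ᵢ−x̄)² = 1096.026; SSW = ΣΣ(x−x̄ᵢ)² = 864.945
MSB = 1096.026/3 = 365.3420; MSW = 864.945/31 = 27.9015
F = MSB/MSW = 13.0940
df = (3, 31)
p-value (upper-tail) = 0.00001
At α=0.1: p < α → reject H₀

reject H₀: yes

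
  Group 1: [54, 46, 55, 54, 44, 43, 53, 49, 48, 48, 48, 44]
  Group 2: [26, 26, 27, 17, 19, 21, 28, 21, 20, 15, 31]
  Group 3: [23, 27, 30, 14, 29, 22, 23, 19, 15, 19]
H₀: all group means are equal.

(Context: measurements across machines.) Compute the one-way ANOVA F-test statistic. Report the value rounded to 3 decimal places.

Group means [48.83, 22.82, 22.10], grand mean 32.061
SSB = Σnᵢ(x̄ᵢ−x̄)² = 5307.676; SSW = ΣΣ(x−x̄ᵢ)² = 726.203
MSB = 5307.676/2 = 2653.8379; MSW = 726.203/30 = 24.2068
F = MSB/MSW = 109.6321
df = (2, 30)

test statistic = 109.632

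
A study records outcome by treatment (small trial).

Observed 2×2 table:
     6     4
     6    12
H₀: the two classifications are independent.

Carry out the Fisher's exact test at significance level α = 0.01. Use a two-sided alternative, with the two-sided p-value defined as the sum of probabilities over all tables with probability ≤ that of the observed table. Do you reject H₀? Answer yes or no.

reject H₀: no

Margins: r₁=10, r₂=18, c₁=12, c₂=16, n=28
p_obs = C(10,6)·C(18,6)/C(28,12); sum pmf over tables with pmf ≤ p_obs
p-value (two-sided) = 0.24254
At α=0.01: p ≥ α → fail to reject H₀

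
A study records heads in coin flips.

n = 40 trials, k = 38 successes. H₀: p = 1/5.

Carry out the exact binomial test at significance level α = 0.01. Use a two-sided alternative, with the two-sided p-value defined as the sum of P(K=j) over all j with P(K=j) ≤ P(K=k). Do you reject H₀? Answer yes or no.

reject H₀: yes

Exact binomial: n=40, k=38, p₀=1/5=0.2000
P(X=j) = C(n,j)·p₀^j·(1−p₀)^(n−j); p = Σ P(X=j) over j with P(X=j) ≤ P(X=38)
p-value (two-sided) = 0.00000
At α=0.01: p < α → reject H₀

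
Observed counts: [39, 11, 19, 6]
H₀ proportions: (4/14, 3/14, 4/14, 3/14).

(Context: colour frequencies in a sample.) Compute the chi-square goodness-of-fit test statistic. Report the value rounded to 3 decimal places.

n = 75; E_i = n·p_i = [21.43, 16.07, 21.43, 16.07]
χ² = (39−21.43)²/21.43 + (11−16.07)²/16.07 + (19−21.43)²/21.43 + (6−16.07)²/16.07 = 22.5956
df = 3

test statistic = 22.596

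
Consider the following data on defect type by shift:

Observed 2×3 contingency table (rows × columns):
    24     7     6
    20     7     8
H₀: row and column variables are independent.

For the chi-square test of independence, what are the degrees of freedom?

df = (r−1)(c−1) = (2−1)·(3−1) = 2

degrees of freedom = 2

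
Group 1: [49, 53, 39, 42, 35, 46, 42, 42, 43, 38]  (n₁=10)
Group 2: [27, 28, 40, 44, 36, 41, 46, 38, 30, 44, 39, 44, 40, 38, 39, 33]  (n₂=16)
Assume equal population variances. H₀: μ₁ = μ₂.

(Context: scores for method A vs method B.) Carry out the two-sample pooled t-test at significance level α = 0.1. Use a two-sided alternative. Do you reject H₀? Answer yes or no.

x̄₁=42.900, s₁=5.301, n₁=10
x̄₂=37.938, s₂=5.802, n₂=16
s_p² = [9·5.301² + 15·5.802²]/24 = 31.5766
SE = √(s_p²·(1/10+1/16)) = 2.2652
t = (42.900−37.938)/2.2652 = 2.1907
df = 24
p-value (two-sided) = 0.03842
At α=0.1: p < α → reject H₀

reject H₀: yes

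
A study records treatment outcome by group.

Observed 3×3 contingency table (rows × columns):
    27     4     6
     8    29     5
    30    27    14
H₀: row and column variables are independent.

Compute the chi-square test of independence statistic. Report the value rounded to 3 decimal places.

test statistic = 31.019

Row totals [37, 42, 71], col totals [65, 60, 25], n=150
χ² = (27−16.03)²/16.03 + (4−14.80)²/14.80 + (6−6.17)²/6.17 + (8−18.20)²/18.20 + (29−16.80)²/16.80 + (5−7.00)²/7.00 + (30−30.77)²/30.77 + (27−28.40)²/28.40 + (14−11.83)²/11.83 = 31.0190
df = 4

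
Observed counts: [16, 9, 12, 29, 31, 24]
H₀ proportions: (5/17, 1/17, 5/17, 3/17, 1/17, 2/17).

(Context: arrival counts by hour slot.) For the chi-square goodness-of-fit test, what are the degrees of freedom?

df = k − 1 = 6 − 1 = 5

degrees of freedom = 5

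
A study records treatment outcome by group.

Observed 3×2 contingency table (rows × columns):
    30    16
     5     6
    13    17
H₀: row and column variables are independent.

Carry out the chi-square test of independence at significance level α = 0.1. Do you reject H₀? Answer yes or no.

Row totals [46, 11, 30], col totals [48, 39], n=87
χ² = (30−25.38)²/25.38 + (16−20.62)²/20.62 + (5−6.07)²/6.07 + (6−4.93)²/4.93 + (13−16.55)²/16.55 + (17−13.45)²/13.45 = 3.9968
df = 2
p-value (upper-tail) = 0.13555
At α=0.1: p ≥ α → fail to reject H₀

reject H₀: no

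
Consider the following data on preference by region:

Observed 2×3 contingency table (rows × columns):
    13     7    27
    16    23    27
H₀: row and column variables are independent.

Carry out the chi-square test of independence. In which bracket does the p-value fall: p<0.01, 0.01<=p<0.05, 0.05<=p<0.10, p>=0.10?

Row totals [47, 66], col totals [29, 30, 54], n=113
χ² = (13−12.06)²/12.06 + (7−12.48)²/12.48 + (27−22.46)²/22.46 + (16−16.94)²/16.94 + (23−17.52)²/17.52 + (27−31.54)²/31.54 = 5.8133
df = 2
p-value (upper-tail) = 0.05466
→ bracket: 0.05<=p<0.10

p-value bracket: 0.05<=p<0.10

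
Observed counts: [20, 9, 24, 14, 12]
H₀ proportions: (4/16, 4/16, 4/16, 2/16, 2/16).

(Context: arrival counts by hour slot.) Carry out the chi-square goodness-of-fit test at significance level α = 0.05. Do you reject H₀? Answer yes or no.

reject H₀: no

n = 79; E_i = n·p_i = [19.75, 19.75, 19.75, 9.88, 9.88]
χ² = (20−19.75)²/19.75 + (9−19.75)²/19.75 + (24−19.75)²/19.75 + (14−9.88)²/9.88 + (12−9.88)²/9.88 = 8.9494
df = 4
p-value (upper-tail) = 0.06238
At α=0.05: p ≥ α → fail to reject H₀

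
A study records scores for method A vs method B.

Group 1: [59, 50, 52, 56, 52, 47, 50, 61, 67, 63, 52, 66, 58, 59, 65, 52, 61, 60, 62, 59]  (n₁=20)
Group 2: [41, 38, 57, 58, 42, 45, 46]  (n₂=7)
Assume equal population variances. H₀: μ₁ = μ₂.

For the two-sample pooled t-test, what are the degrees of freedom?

df = n₁ + n₂ − 2 = 20 + 7 − 2 = 25

degrees of freedom = 25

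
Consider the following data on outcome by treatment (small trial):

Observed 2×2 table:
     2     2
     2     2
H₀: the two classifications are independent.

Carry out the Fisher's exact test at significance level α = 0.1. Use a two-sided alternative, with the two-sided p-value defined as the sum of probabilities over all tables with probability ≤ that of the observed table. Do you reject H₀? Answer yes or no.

Margins: r₁=4, r₂=4, c₁=4, c₂=4, n=8
p_obs = C(4,2)·C(4,2)/C(8,4); sum pmf over tables with pmf ≤ p_obs
p-value (two-sided) = 1.00000
At α=0.1: p ≥ α → fail to reject H₀

reject H₀: no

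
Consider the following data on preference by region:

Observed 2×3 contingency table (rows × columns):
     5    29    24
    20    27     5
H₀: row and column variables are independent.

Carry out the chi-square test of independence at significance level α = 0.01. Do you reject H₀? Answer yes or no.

Row totals [58, 52], col totals [25, 56, 29], n=110
χ² = (5−13.18)²/13.18 + (29−29.53)²/29.53 + (24−15.29)²/15.29 + (20−11.82)²/11.82 + (27−26.47)²/26.47 + (5−13.71)²/13.71 = 21.2557
df = 2
p-value (upper-tail) = 0.00002
At α=0.01: p < α → reject H₀

reject H₀: yes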